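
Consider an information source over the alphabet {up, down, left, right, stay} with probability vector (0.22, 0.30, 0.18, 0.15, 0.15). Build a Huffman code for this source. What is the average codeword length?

2.3 bits/symbol

Repeatedly combine the two least-probable nodes; the expected code length is the sum of the merged weights.
merge 3/20 + 3/20 → 3/10
merge 9/50 + 11/50 → 2/5
merge 3/10 + 3/10 → 3/5
merge 2/5 + 3/5 → 1
L = 3/10 + 2/5 + 3/5 + 1 = 23/10 = 2.3 bits/symbol.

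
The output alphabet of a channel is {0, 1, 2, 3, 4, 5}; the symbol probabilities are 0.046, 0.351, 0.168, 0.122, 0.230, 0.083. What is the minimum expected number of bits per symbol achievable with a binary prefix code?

2.38 bits/symbol

Repeatedly combine the two least-probable nodes; the expected code length is the sum of the merged weights.
merge 23/500 + 83/1000 → 129/1000
merge 61/500 + 129/1000 → 251/1000
merge 21/125 + 23/100 → 199/500
merge 251/1000 + 351/1000 → 301/500
merge 199/500 + 301/500 → 1
L = 129/1000 + 251/1000 + 199/500 + 301/500 + 1 = 119/50 = 2.38 bits/symbol.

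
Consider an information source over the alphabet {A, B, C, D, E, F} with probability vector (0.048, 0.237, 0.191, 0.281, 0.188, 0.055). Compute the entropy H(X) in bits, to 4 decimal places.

2.3568 bits

H = −Σ pᵢ log₂ pᵢ.
−0.048·log₂(0.048) = 0.2103
−0.237·log₂(0.237) = 0.4923
−0.191·log₂(0.191) = 0.4562
−0.281·log₂(0.281) = 0.5146
−0.188·log₂(0.188) = 0.4533
−0.055·log₂(0.055) = 0.2301
Sum ≈ 2.3568 → 2.3568 bits.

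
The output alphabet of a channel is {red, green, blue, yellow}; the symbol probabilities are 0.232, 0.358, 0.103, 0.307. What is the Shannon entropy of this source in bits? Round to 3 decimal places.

1.880 bits

H = −Σ pᵢ log₂ pᵢ.
−0.232·log₂(0.232) = 0.4890
−0.358·log₂(0.358) = 0.5305
−0.103·log₂(0.103) = 0.3378
−0.307·log₂(0.307) = 0.5230
Sum ≈ 1.8804 → 1.880 bits.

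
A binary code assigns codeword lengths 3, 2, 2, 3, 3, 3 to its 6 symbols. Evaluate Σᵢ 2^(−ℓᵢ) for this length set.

With common denominator 2^3 = 8: Σ 2^(−ℓᵢ) = 1/8 + 2/8 + 2/8 + 1/8 + 1/8 + 1/8 = 8/8 = 1.

1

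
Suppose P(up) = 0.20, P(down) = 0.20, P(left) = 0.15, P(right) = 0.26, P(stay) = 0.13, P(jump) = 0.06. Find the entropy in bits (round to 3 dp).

2.471 bits

H = −Σ pᵢ log₂ pᵢ.
−0.20·log₂(0.20) = 0.4644
−0.20·log₂(0.20) = 0.4644
−0.15·log₂(0.15) = 0.4105
−0.26·log₂(0.26) = 0.5053
−0.13·log₂(0.13) = 0.3826
−0.06·log₂(0.06) = 0.2435
Sum ≈ 2.4708 → 2.471 bits.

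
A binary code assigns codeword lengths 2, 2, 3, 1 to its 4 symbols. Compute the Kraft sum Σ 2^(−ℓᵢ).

With common denominator 2^3 = 8: Σ 2^(−ℓᵢ) = 2/8 + 2/8 + 1/8 + 4/8 = 9/8 = 1.125.

1.125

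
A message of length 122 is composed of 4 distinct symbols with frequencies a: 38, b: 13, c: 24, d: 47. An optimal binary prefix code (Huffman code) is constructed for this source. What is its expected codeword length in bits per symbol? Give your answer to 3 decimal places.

Probabilities are the counts divided by 122.
Repeatedly combine the two least-probable nodes; the expected code length is the sum of the merged weights.
merge 13/122 + 12/61 → 37/122
merge 37/122 + 19/61 → 75/122
merge 47/122 + 75/122 → 1
L = 37/122 + 75/122 + 1 = 117/61 ≈ 1.918 bits/symbol.

1.918 bits/symbol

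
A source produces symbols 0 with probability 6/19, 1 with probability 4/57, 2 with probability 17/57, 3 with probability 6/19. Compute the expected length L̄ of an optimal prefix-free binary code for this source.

2 bits/symbol

Repeatedly combine the two least-probable nodes; the expected code length is the sum of the merged weights.
merge 4/57 + 17/57 → 7/19
merge 6/19 + 6/19 → 12/19
merge 7/19 + 12/19 → 1
L = 7/19 + 12/19 + 1 = 2 bits/symbol.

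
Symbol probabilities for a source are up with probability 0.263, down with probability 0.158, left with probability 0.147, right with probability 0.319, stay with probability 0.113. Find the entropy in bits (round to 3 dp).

2.215 bits

H = −Σ pᵢ log₂ pᵢ.
−0.263·log₂(0.263) = 0.5068
−0.158·log₂(0.158) = 0.4206
−0.147·log₂(0.147) = 0.4066
−0.319·log₂(0.319) = 0.5258
−0.113·log₂(0.113) = 0.3555
Sum ≈ 2.2153 → 2.215 bits.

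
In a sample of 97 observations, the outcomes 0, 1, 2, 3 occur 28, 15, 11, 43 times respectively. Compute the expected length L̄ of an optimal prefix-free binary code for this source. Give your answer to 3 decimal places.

Probabilities are the counts divided by 97.
Repeatedly combine the two least-probable nodes; the expected code length is the sum of the merged weights.
merge 11/97 + 15/97 → 26/97
merge 26/97 + 28/97 → 54/97
merge 43/97 + 54/97 → 1
L = 26/97 + 54/97 + 1 = 177/97 ≈ 1.825 bits/symbol.

1.825 bits/symbol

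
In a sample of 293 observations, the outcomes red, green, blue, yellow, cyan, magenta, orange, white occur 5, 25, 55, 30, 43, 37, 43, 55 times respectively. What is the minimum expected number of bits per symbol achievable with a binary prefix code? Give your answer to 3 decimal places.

2.915 bits/symbol

Probabilities are the counts divided by 293.
Repeatedly combine the two least-probable nodes; the expected code length is the sum of the merged weights.
merge 5/293 + 25/293 → 30/293
merge 30/293 + 30/293 → 60/293
merge 37/293 + 43/293 → 80/293
merge 43/293 + 55/293 → 98/293
merge 55/293 + 60/293 → 115/293
merge 80/293 + 98/293 → 178/293
merge 115/293 + 178/293 → 1
L = 30/293 + 60/293 + 80/293 + 98/293 + 115/293 + 178/293 + 1 = 854/293 ≈ 2.915 bits/symbol.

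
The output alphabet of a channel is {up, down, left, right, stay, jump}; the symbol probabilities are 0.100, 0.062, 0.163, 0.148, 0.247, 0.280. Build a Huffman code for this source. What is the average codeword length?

2.472 bits/symbol

Repeatedly combine the two least-probable nodes; the expected code length is the sum of the merged weights.
merge 31/500 + 1/10 → 81/500
merge 37/250 + 81/500 → 31/100
merge 163/1000 + 247/1000 → 41/100
merge 7/25 + 31/100 → 59/100
merge 41/100 + 59/100 → 1
L = 81/500 + 31/100 + 41/100 + 59/100 + 1 = 309/125 = 2.472 bits/symbol.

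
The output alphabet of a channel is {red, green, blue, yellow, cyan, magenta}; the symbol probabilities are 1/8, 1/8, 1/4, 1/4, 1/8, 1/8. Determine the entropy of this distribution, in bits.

Each probability is a power of 1/2, so log₂(1/p) is an integer.
H = Σ p·log₂(1/p) = 1/8·3 + 1/8·3 + 1/4·2 + 1/4·2 + 1/8·3 + 1/8·3 = 2.5 bits.

2.5 bits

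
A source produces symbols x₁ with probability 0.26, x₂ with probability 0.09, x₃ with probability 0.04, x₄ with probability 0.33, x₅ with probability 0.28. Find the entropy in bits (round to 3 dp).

H = −Σ pᵢ log₂ pᵢ.
−0.26·log₂(0.26) = 0.5053
−0.09·log₂(0.09) = 0.3127
−0.04·log₂(0.04) = 0.1858
−0.33·log₂(0.33) = 0.5278
−0.28·log₂(0.28) = 0.5142
Sum ≈ 2.0457 → 2.046 bits.

2.046 bits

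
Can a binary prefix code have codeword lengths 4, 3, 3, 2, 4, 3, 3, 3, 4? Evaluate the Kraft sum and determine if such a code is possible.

1.0625; no

With common denominator 2^4 = 16: Σ 2^(−ℓᵢ) = 1/16 + 2/16 + 2/16 + 4/16 + 1/16 + 2/16 + 2/16 + 2/16 + 1/16 = 17/16 = 1.0625.
Kraft's inequality requires Σ ≤ 1; here Σ = 1.0625 > 1, so no such prefix code exists.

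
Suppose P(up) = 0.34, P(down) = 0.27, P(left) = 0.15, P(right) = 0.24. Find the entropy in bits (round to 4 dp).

H = −Σ pᵢ log₂ pᵢ.
−0.34·log₂(0.34) = 0.5292
−0.27·log₂(0.27) = 0.5100
−0.15·log₂(0.15) = 0.4105
−0.24·log₂(0.24) = 0.4941
Sum ≈ 1.9439 → 1.9439 bits.

1.9439 bits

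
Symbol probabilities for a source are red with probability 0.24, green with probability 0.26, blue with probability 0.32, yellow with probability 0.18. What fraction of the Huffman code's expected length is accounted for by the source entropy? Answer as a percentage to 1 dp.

Entropy H = −Σ p log₂ p ≈ 1.9708 bits.
Huffman merges: 9/50+6/25→21/50; 13/50+8/25→29/50; 21/50+29/50→1. L = 2 ≈ 2.0000.
Efficiency = H/L = 1.9708/2.0000 = 98.5%.

98.5%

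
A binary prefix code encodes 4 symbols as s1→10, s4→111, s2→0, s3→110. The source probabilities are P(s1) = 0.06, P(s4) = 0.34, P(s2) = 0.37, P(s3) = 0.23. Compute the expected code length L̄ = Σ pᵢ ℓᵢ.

2.2 bits/symbol

L̄ = Σ pᵢ·ℓᵢ = 0.06·2 + 0.34·3 + 0.37·1 + 0.23·3 = 2.2 bits/symbol.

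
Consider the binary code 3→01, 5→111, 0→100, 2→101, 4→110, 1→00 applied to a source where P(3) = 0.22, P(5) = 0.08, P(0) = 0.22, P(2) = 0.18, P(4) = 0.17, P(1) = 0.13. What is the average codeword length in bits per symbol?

2.65 bits/symbol

L̄ = Σ pᵢ·ℓᵢ = 0.22·2 + 0.08·3 + 0.22·3 + 0.18·3 + 0.17·3 + 0.13·2 = 2.65 bits/symbol.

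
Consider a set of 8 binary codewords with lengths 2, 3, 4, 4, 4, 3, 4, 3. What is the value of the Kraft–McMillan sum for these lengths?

0.875

With common denominator 2^4 = 16: Σ 2^(−ℓᵢ) = 4/16 + 2/16 + 1/16 + 1/16 + 1/16 + 2/16 + 1/16 + 2/16 = 14/16 = 0.875.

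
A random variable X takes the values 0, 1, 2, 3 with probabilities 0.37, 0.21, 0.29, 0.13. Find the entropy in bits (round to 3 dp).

1.904 bits

H = −Σ pᵢ log₂ pᵢ.
−0.37·log₂(0.37) = 0.5307
−0.21·log₂(0.21) = 0.4728
−0.29·log₂(0.29) = 0.5179
−0.13·log₂(0.13) = 0.3826
Sum ≈ 1.9041 → 1.904 bits.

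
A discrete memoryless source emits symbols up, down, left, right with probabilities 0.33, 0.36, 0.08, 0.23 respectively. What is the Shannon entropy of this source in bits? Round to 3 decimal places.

1.838 bits

H = −Σ pᵢ log₂ pᵢ.
−0.33·log₂(0.33) = 0.5278
−0.36·log₂(0.36) = 0.5306
−0.08·log₂(0.08) = 0.2915
−0.23·log₂(0.23) = 0.4877
Sum ≈ 1.8376 → 1.838 bits.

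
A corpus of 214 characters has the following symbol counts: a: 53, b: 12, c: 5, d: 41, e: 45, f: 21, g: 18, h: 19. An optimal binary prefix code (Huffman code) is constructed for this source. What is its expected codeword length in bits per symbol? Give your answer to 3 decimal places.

Probabilities are the counts divided by 214.
Repeatedly combine the two least-probable nodes; the expected code length is the sum of the merged weights.
merge 5/214 + 6/107 → 17/214
merge 17/214 + 9/107 → 35/214
merge 19/214 + 21/214 → 20/107
merge 35/214 + 20/107 → 75/214
merge 41/214 + 45/214 → 43/107
merge 53/214 + 75/214 → 64/107
merge 43/107 + 64/107 → 1
L = 17/214 + 35/214 + 20/107 + 75/214 + 43/107 + 64/107 + 1 = 595/214 ≈ 2.780 bits/symbol.

2.780 bits/symbol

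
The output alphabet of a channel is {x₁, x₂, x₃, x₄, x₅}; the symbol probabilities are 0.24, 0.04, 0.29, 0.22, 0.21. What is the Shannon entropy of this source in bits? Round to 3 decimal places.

H = −Σ pᵢ log₂ pᵢ.
−0.24·log₂(0.24) = 0.4941
−0.04·log₂(0.04) = 0.1858
−0.29·log₂(0.29) = 0.5179
−0.22·log₂(0.22) = 0.4806
−0.21·log₂(0.21) = 0.4728
Sum ≈ 2.1512 → 2.151 bits.

2.151 bits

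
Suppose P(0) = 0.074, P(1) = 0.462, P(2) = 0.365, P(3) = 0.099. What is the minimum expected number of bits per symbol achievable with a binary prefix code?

Repeatedly combine the two least-probable nodes; the expected code length is the sum of the merged weights.
merge 37/500 + 99/1000 → 173/1000
merge 173/1000 + 73/200 → 269/500
merge 231/500 + 269/500 → 1
L = 173/1000 + 269/500 + 1 = 1711/1000 = 1.711 bits/symbol.

1.711 bits/symbol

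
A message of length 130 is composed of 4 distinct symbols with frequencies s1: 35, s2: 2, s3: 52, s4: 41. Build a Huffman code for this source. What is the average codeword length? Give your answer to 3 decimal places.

Probabilities are the counts divided by 130.
Repeatedly combine the two least-probable nodes; the expected code length is the sum of the merged weights.
merge 1/65 + 7/26 → 37/130
merge 37/130 + 41/130 → 3/5
merge 2/5 + 3/5 → 1
L = 37/130 + 3/5 + 1 = 49/26 ≈ 1.885 bits/symbol.

1.885 bits/symbol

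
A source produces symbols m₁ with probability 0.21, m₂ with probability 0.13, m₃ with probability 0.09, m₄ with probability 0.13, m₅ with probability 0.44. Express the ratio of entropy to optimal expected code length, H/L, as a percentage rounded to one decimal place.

Entropy H = −Σ p log₂ p ≈ 2.0719 bits.
Huffman merges: 9/100+13/100→11/50; 13/100+21/100→17/50; 11/50+17/50→14/25; 11/25+14/25→1. L = 53/25 ≈ 2.1200.
Efficiency = H/L = 2.0719/2.1200 = 97.7%.

97.7%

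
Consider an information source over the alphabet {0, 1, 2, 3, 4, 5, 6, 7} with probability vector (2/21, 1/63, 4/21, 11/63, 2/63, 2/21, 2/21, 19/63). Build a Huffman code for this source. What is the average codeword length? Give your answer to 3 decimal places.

Repeatedly combine the two least-probable nodes; the expected code length is the sum of the merged weights.
merge 1/63 + 2/63 → 1/21
merge 1/21 + 2/21 → 1/7
merge 2/21 + 2/21 → 4/21
merge 1/7 + 11/63 → 20/63
merge 4/21 + 4/21 → 8/21
merge 19/63 + 20/63 → 13/21
merge 8/21 + 13/21 → 1
L = 1/21 + 1/7 + 4/21 + 20/63 + 8/21 + 13/21 + 1 = 170/63 ≈ 2.698 bits/symbol.

2.698 bits/symbol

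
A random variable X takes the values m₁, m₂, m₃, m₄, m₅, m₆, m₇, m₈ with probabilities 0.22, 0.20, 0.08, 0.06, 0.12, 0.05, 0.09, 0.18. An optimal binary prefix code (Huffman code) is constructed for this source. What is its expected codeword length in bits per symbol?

2.86 bits/symbol

Repeatedly combine the two least-probable nodes; the expected code length is the sum of the merged weights.
merge 1/20 + 3/50 → 11/100
merge 2/25 + 9/100 → 17/100
merge 11/100 + 3/25 → 23/100
merge 17/100 + 9/50 → 7/20
merge 1/5 + 11/50 → 21/50
merge 23/100 + 7/20 → 29/50
merge 21/50 + 29/50 → 1
L = 11/100 + 17/100 + 23/100 + 7/20 + 21/50 + 29/50 + 1 = 143/50 = 2.86 bits/symbol.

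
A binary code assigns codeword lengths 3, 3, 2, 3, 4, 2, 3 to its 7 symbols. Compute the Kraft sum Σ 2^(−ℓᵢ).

With common denominator 2^4 = 16: Σ 2^(−ℓᵢ) = 2/16 + 2/16 + 4/16 + 2/16 + 1/16 + 4/16 + 2/16 = 17/16 = 1.0625.

1.0625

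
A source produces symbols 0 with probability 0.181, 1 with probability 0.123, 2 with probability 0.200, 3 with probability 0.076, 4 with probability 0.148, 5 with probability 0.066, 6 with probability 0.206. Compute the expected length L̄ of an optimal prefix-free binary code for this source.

2.736 bits/symbol

Repeatedly combine the two least-probable nodes; the expected code length is the sum of the merged weights.
merge 33/500 + 19/250 → 71/500
merge 123/1000 + 71/500 → 53/200
merge 37/250 + 181/1000 → 329/1000
merge 1/5 + 103/500 → 203/500
merge 53/200 + 329/1000 → 297/500
merge 203/500 + 297/500 → 1
L = 71/500 + 53/200 + 329/1000 + 203/500 + 297/500 + 1 = 342/125 = 2.736 bits/symbol.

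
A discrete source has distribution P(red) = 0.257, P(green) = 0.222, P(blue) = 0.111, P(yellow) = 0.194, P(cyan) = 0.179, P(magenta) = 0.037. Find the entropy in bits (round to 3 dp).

2.417 bits

H = −Σ pᵢ log₂ pᵢ.
−0.257·log₂(0.257) = 0.5038
−0.222·log₂(0.222) = 0.4820
−0.111·log₂(0.111) = 0.3520
−0.194·log₂(0.194) = 0.4590
−0.179·log₂(0.179) = 0.4443
−0.037·log₂(0.037) = 0.1760
Sum ≈ 2.4171 → 2.417 bits.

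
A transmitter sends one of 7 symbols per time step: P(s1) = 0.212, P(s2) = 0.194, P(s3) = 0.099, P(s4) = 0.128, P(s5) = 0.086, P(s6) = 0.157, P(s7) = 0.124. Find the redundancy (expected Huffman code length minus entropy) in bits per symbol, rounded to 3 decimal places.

Entropy H = −Σ p log₂ p ≈ 2.7405 bits.
Huffman merges: 43/500+99/1000→37/200; 31/250+16/125→63/250; 157/1000+37/200→171/500; 97/500+53/250→203/500; 63/250+171/500→297/500; 203/500+297/500→1. L = 2779/1000 ≈ 2.7790.
L − H = 2.7790 − 2.7405 = 0.038 bits.

0.038 bits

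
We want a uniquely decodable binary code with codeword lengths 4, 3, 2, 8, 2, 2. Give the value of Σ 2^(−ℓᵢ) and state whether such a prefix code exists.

With common denominator 2^8 = 256: Σ 2^(−ℓᵢ) = 16/256 + 32/256 + 64/256 + 1/256 + 64/256 + 64/256 = 241/256 = 0.94140625.
Kraft's inequality requires Σ ≤ 1; here Σ = 0.94140625 ≤ 1, so such a prefix code exists.

0.94140625; yes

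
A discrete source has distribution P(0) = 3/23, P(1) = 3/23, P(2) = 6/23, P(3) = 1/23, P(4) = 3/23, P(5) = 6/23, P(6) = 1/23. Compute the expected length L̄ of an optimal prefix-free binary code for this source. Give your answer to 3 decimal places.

Repeatedly combine the two least-probable nodes; the expected code length is the sum of the merged weights.
merge 1/23 + 1/23 → 2/23
merge 2/23 + 3/23 → 5/23
merge 3/23 + 3/23 → 6/23
merge 5/23 + 6/23 → 11/23
merge 6/23 + 6/23 → 12/23
merge 11/23 + 12/23 → 1
L = 2/23 + 5/23 + 6/23 + 11/23 + 12/23 + 1 = 59/23 ≈ 2.565 bits/symbol.

2.565 bits/symbol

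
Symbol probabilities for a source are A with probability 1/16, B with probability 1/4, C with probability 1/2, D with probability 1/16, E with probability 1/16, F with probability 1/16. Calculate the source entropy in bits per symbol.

Each probability is a power of 1/2, so log₂(1/p) is an integer.
H = Σ p·log₂(1/p) = 1/16·4 + 1/4·2 + 1/2·1 + 1/16·4 + 1/16·4 + 1/16·4 = 2 bits.

2 bits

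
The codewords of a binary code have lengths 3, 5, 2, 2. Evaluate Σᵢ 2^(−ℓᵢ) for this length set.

0.65625

With common denominator 2^5 = 32: Σ 2^(−ℓᵢ) = 4/32 + 1/32 + 8/32 + 8/32 = 21/32 = 0.65625.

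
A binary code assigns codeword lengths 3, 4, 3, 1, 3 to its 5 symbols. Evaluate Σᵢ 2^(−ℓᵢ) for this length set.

0.9375

With common denominator 2^4 = 16: Σ 2^(−ℓᵢ) = 2/16 + 1/16 + 2/16 + 8/16 + 2/16 = 15/16 = 0.9375.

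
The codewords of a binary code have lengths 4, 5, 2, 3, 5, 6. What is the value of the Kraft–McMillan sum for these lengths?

0.515625

With common denominator 2^6 = 64: Σ 2^(−ℓᵢ) = 4/64 + 2/64 + 16/64 + 8/64 + 2/64 + 1/64 = 33/64 = 0.515625.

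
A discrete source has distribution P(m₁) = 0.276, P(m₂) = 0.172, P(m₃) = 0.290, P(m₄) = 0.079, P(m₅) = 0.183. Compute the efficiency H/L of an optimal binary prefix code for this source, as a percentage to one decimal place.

98.0%

Entropy H = −Σ p log₂ p ≈ 2.2050 bits.
Huffman merges: 79/1000+43/250→251/1000; 183/1000+251/1000→217/500; 69/250+29/100→283/500; 217/500+283/500→1. L = 2251/1000 ≈ 2.2510.
Efficiency = H/L = 2.2050/2.2510 = 98.0%.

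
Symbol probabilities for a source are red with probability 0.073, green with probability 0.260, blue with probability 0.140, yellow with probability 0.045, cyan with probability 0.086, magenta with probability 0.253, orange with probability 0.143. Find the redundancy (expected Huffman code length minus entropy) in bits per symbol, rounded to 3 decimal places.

Entropy H = −Σ p log₂ p ≈ 2.5867 bits.
Huffman merges: 9/200+73/1000→59/500; 43/500+59/500→51/250; 7/50+143/1000→283/1000; 51/250+253/1000→457/1000; 13/50+283/1000→543/1000; 457/1000+543/1000→1. L = 521/200 ≈ 2.6050.
L − H = 2.6050 − 2.5867 = 0.018 bits.

0.018 bits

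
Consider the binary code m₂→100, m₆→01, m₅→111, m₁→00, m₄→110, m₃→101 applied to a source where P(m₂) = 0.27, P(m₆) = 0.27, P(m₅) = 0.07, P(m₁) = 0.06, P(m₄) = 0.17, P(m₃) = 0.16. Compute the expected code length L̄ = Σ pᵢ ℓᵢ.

L̄ = Σ pᵢ·ℓᵢ = 0.27·3 + 0.27·2 + 0.07·3 + 0.06·2 + 0.17·3 + 0.16·3 = 2.67 bits/symbol.

2.67 bits/symbol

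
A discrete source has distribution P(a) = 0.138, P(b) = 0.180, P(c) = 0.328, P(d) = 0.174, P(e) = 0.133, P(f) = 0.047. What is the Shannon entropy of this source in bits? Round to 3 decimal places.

2.401 bits

H = −Σ pᵢ log₂ pᵢ.
−0.138·log₂(0.138) = 0.3943
−0.180·log₂(0.180) = 0.4453
−0.328·log₂(0.328) = 0.5275
−0.174·log₂(0.174) = 0.4390
−0.133·log₂(0.133) = 0.3871
−0.047·log₂(0.047) = 0.2073
Sum ≈ 2.4005 → 2.401 bits.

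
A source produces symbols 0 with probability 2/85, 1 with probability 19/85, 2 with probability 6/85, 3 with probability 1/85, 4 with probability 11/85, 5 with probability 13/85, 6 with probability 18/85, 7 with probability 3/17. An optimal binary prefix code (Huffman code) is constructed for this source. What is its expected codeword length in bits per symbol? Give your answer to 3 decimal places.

Repeatedly combine the two least-probable nodes; the expected code length is the sum of the merged weights.
merge 1/85 + 2/85 → 3/85
merge 3/85 + 6/85 → 9/85
merge 9/85 + 11/85 → 4/17
merge 13/85 + 3/17 → 28/85
merge 18/85 + 19/85 → 37/85
merge 4/17 + 28/85 → 48/85
merge 37/85 + 48/85 → 1
L = 3/85 + 9/85 + 4/17 + 28/85 + 37/85 + 48/85 + 1 = 46/17 ≈ 2.706 bits/symbol.

2.706 bits/symbol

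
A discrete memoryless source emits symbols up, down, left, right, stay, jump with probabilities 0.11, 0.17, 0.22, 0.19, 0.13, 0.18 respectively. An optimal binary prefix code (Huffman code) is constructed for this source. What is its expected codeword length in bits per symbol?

2.59 bits/symbol

Repeatedly combine the two least-probable nodes; the expected code length is the sum of the merged weights.
merge 11/100 + 13/100 → 6/25
merge 17/100 + 9/50 → 7/20
merge 19/100 + 11/50 → 41/100
merge 6/25 + 7/20 → 59/100
merge 41/100 + 59/100 → 1
L = 6/25 + 7/20 + 41/100 + 59/100 + 1 = 259/100 = 2.59 bits/symbol.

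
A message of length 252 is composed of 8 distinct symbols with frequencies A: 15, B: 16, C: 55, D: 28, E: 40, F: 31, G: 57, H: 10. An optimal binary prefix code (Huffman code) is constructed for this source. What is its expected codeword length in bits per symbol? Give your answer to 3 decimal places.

Probabilities are the counts divided by 252.
Repeatedly combine the two least-probable nodes; the expected code length is the sum of the merged weights.
merge 5/126 + 5/84 → 25/252
merge 4/63 + 25/252 → 41/252
merge 1/9 + 31/252 → 59/252
merge 10/63 + 41/252 → 9/28
merge 55/252 + 19/84 → 4/9
merge 59/252 + 9/28 → 5/9
merge 4/9 + 5/9 → 1
L = 25/252 + 41/252 + 59/252 + 9/28 + 4/9 + 5/9 + 1 = 355/126 ≈ 2.817 bits/symbol.

2.817 bits/symbol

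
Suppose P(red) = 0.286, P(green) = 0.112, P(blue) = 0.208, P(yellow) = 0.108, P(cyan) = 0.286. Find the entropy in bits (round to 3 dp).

2.205 bits

H = −Σ pᵢ log₂ pᵢ.
−0.286·log₂(0.286) = 0.5165
−0.112·log₂(0.112) = 0.3537
−0.208·log₂(0.208) = 0.4712
−0.108·log₂(0.108) = 0.3468
−0.286·log₂(0.286) = 0.5165
Sum ≈ 2.2047 → 2.205 bits.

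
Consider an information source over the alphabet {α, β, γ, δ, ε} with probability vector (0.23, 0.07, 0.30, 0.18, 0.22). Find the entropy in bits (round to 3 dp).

H = −Σ pᵢ log₂ pᵢ.
−0.23·log₂(0.23) = 0.4877
−0.07·log₂(0.07) = 0.2686
−0.30·log₂(0.30) = 0.5211
−0.18·log₂(0.18) = 0.4453
−0.22·log₂(0.22) = 0.4806
Sum ≈ 2.2032 → 2.203 bits.

2.203 bits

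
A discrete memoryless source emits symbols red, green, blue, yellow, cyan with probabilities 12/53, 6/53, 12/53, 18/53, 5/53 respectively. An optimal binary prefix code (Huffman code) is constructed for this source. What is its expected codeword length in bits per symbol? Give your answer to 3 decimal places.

2.208 bits/symbol

Repeatedly combine the two least-probable nodes; the expected code length is the sum of the merged weights.
merge 5/53 + 6/53 → 11/53
merge 11/53 + 12/53 → 23/53
merge 12/53 + 18/53 → 30/53
merge 23/53 + 30/53 → 1
L = 11/53 + 23/53 + 30/53 + 1 = 117/53 ≈ 2.208 bits/symbol.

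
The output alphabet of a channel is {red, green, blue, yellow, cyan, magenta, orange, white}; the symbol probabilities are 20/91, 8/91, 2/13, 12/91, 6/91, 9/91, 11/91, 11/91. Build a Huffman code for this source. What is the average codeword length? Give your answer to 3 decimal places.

2.934 bits/symbol

Repeatedly combine the two least-probable nodes; the expected code length is the sum of the merged weights.
merge 6/91 + 8/91 → 2/13
merge 9/91 + 11/91 → 20/91
merge 11/91 + 12/91 → 23/91
merge 2/13 + 2/13 → 4/13
merge 20/91 + 20/91 → 40/91
merge 23/91 + 4/13 → 51/91
merge 40/91 + 51/91 → 1
L = 2/13 + 20/91 + 23/91 + 4/13 + 40/91 + 51/91 + 1 = 267/91 ≈ 2.934 bits/symbol.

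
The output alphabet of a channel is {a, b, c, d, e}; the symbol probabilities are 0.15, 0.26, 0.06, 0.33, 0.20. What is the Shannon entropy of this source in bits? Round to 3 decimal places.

2.152 bits

H = −Σ pᵢ log₂ pᵢ.
−0.15·log₂(0.15) = 0.4105
−0.26·log₂(0.26) = 0.5053
−0.06·log₂(0.06) = 0.2435
−0.33·log₂(0.33) = 0.5278
−0.20·log₂(0.20) = 0.4644
Sum ≈ 2.1516 → 2.152 bits.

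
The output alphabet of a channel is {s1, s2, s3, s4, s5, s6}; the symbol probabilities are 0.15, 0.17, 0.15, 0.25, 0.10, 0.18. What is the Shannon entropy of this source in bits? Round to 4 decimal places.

H = −Σ pᵢ log₂ pᵢ.
−0.15·log₂(0.15) = 0.4105
−0.17·log₂(0.17) = 0.4346
−0.15·log₂(0.15) = 0.4105
−0.25·log₂(0.25) = 0.5000
−0.10·log₂(0.10) = 0.3322
−0.18·log₂(0.18) = 0.4453
Sum ≈ 2.5332 → 2.5332 bits.

2.5332 bits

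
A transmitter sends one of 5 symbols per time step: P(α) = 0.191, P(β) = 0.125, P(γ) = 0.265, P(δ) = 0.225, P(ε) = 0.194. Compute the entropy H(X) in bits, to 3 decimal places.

H = −Σ pᵢ log₂ pᵢ.
−0.191·log₂(0.191) = 0.4562
−0.125·log₂(0.125) = 0.3750
−0.265·log₂(0.265) = 0.5077
−0.225·log₂(0.225) = 0.4842
−0.194·log₂(0.194) = 0.4590
Sum ≈ 2.2821 → 2.282 bits.

2.282 bits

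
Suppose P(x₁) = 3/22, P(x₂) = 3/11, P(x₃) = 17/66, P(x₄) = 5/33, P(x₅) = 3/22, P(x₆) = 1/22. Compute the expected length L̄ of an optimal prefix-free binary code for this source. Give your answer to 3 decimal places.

Repeatedly combine the two least-probable nodes; the expected code length is the sum of the merged weights.
merge 1/22 + 3/22 → 2/11
merge 3/22 + 5/33 → 19/66
merge 2/11 + 17/66 → 29/66
merge 3/11 + 19/66 → 37/66
merge 29/66 + 37/66 → 1
L = 2/11 + 19/66 + 29/66 + 37/66 + 1 = 163/66 ≈ 2.470 bits/symbol.

2.470 bits/symbol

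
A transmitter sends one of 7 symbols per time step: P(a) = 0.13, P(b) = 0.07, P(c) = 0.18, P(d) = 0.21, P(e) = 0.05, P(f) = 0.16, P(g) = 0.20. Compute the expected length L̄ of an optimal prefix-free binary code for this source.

Repeatedly combine the two least-probable nodes; the expected code length is the sum of the merged weights.
merge 1/20 + 7/100 → 3/25
merge 3/25 + 13/100 → 1/4
merge 4/25 + 9/50 → 17/50
merge 1/5 + 21/100 → 41/100
merge 1/4 + 17/50 → 59/100
merge 41/100 + 59/100 → 1
L = 3/25 + 1/4 + 17/50 + 41/100 + 59/100 + 1 = 271/100 = 2.71 bits/symbol.

2.71 bits/symbol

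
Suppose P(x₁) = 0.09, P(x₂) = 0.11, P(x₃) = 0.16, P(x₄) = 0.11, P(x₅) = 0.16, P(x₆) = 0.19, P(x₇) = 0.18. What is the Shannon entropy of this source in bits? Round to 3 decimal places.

2.760 bits

H = −Σ pᵢ log₂ pᵢ.
−0.09·log₂(0.09) = 0.3127
−0.11·log₂(0.11) = 0.3503
−0.16·log₂(0.16) = 0.4230
−0.11·log₂(0.11) = 0.3503
−0.16·log₂(0.16) = 0.4230
−0.19·log₂(0.19) = 0.4552
−0.18·log₂(0.18) = 0.4453
Sum ≈ 2.7598 → 2.760 bits.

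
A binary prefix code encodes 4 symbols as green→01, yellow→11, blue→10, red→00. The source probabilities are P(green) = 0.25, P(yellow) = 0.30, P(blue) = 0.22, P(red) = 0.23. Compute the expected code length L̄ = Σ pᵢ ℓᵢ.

L̄ = Σ pᵢ·ℓᵢ = 0.25·2 + 0.30·2 + 0.22·2 + 0.23·2 = 2 bits/symbol.

2 bits/symbol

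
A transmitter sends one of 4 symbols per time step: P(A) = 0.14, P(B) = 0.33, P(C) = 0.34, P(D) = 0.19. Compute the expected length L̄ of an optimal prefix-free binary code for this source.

1.99 bits/symbol

Repeatedly combine the two least-probable nodes; the expected code length is the sum of the merged weights.
merge 7/50 + 19/100 → 33/100
merge 33/100 + 33/100 → 33/50
merge 17/50 + 33/50 → 1
L = 33/100 + 33/50 + 1 = 199/100 = 1.99 bits/symbol.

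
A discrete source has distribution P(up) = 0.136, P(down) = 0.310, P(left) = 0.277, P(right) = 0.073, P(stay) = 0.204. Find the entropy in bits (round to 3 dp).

H = −Σ pᵢ log₂ pᵢ.
−0.136·log₂(0.136) = 0.3915
−0.310·log₂(0.310) = 0.5238
−0.277·log₂(0.277) = 0.5130
−0.073·log₂(0.073) = 0.2756
−0.204·log₂(0.204) = 0.4678
Sum ≈ 2.1718 → 2.172 bits.

2.172 bits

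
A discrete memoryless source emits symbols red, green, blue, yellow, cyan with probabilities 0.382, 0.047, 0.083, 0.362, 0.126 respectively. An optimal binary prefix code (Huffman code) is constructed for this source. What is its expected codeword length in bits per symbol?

2.004 bits/symbol

Repeatedly combine the two least-probable nodes; the expected code length is the sum of the merged weights.
merge 47/1000 + 83/1000 → 13/100
merge 63/500 + 13/100 → 32/125
merge 32/125 + 181/500 → 309/500
merge 191/500 + 309/500 → 1
L = 13/100 + 32/125 + 309/500 + 1 = 501/250 = 2.004 bits/symbol.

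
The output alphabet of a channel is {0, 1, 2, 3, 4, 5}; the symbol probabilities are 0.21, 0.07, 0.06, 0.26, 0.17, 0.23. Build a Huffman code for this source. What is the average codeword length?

Repeatedly combine the two least-probable nodes; the expected code length is the sum of the merged weights.
merge 3/50 + 7/100 → 13/100
merge 13/100 + 17/100 → 3/10
merge 21/100 + 23/100 → 11/25
merge 13/50 + 3/10 → 14/25
merge 11/25 + 14/25 → 1
L = 13/100 + 3/10 + 11/25 + 14/25 + 1 = 243/100 = 2.43 bits/symbol.

2.43 bits/symbol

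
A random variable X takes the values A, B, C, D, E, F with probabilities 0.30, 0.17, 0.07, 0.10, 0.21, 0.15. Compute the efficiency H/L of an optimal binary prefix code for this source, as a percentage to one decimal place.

Entropy H = −Σ p log₂ p ≈ 2.4398 bits.
Huffman merges: 7/100+1/10→17/100; 3/20+17/100→8/25; 17/100+21/100→19/50; 3/10+8/25→31/50; 19/50+31/50→1. L = 249/100 ≈ 2.4900.
Efficiency = H/L = 2.4398/2.4900 = 98.0%.

98.0%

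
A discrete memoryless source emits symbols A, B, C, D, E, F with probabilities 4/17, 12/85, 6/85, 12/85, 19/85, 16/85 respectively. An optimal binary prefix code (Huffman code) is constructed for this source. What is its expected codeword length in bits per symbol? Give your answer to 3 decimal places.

2.541 bits/symbol

Repeatedly combine the two least-probable nodes; the expected code length is the sum of the merged weights.
merge 6/85 + 12/85 → 18/85
merge 12/85 + 16/85 → 28/85
merge 18/85 + 19/85 → 37/85
merge 4/17 + 28/85 → 48/85
merge 37/85 + 48/85 → 1
L = 18/85 + 28/85 + 37/85 + 48/85 + 1 = 216/85 ≈ 2.541 bits/symbol.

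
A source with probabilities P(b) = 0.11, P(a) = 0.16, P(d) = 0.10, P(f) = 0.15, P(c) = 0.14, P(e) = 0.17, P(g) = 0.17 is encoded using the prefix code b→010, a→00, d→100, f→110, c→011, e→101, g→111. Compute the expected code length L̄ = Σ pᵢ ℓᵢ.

L̄ = Σ pᵢ·ℓᵢ = 0.11·3 + 0.16·2 + 0.10·3 + 0.15·3 + 0.14·3 + 0.17·3 + 0.17·3 = 2.84 bits/symbol.

2.84 bits/symbol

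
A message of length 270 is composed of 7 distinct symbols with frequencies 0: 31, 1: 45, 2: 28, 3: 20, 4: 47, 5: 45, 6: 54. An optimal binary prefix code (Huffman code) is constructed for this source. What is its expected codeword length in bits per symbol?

2.8 bits/symbol

Probabilities are the counts divided by 270.
Repeatedly combine the two least-probable nodes; the expected code length is the sum of the merged weights.
merge 2/27 + 14/135 → 8/45
merge 31/270 + 1/6 → 38/135
merge 1/6 + 47/270 → 46/135
merge 8/45 + 1/5 → 17/45
merge 38/135 + 46/135 → 28/45
merge 17/45 + 28/45 → 1
L = 8/45 + 38/135 + 46/135 + 17/45 + 28/45 + 1 = 14/5 = 2.8 bits/symbol.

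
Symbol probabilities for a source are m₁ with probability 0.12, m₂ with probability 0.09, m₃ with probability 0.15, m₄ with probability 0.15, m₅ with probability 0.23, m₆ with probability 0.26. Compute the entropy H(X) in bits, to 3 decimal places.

H = −Σ pᵢ log₂ pᵢ.
−0.12·log₂(0.12) = 0.3671
−0.09·log₂(0.09) = 0.3127
−0.15·log₂(0.15) = 0.4105
−0.15·log₂(0.15) = 0.4105
−0.23·log₂(0.23) = 0.4877
−0.26·log₂(0.26) = 0.5053
Sum ≈ 2.4938 → 2.494 bits.

2.494 bits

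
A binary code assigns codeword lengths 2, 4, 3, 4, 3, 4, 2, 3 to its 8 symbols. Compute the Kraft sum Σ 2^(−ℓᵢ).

1.0625

With common denominator 2^4 = 16: Σ 2^(−ℓᵢ) = 4/16 + 1/16 + 2/16 + 1/16 + 2/16 + 1/16 + 4/16 + 2/16 = 17/16 = 1.0625.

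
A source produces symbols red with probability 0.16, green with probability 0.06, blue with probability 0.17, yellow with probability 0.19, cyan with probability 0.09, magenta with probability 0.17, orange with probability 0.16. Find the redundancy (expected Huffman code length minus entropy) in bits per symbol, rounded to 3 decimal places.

Entropy H = −Σ p log₂ p ≈ 2.7266 bits.
Huffman merges: 3/50+9/100→3/20; 3/20+4/25→31/100; 4/25+17/100→33/100; 17/100+19/100→9/25; 31/100+33/100→16/25; 9/25+16/25→1. L = 279/100 ≈ 2.7900.
L − H = 2.7900 − 2.7266 = 0.063 bits.

0.063 bits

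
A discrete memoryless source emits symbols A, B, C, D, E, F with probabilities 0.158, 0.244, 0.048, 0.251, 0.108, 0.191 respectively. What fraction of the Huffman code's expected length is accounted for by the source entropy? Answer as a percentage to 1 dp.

Entropy H = −Σ p log₂ p ≈ 2.4309 bits.
Huffman merges: 6/125+27/250→39/250; 39/250+79/500→157/500; 191/1000+61/250→87/200; 251/1000+157/500→113/200; 87/200+113/200→1. L = 247/100 ≈ 2.4700.
Efficiency = H/L = 2.4309/2.4700 = 98.4%.

98.4%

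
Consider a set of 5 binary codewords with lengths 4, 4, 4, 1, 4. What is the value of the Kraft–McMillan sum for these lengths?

0.75

With common denominator 2^4 = 16: Σ 2^(−ℓᵢ) = 1/16 + 1/16 + 1/16 + 8/16 + 1/16 = 12/16 = 0.75.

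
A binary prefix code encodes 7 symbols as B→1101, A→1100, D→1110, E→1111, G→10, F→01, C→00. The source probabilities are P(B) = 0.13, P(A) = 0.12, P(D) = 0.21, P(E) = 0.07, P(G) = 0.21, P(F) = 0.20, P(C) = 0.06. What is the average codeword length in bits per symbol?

L̄ = Σ pᵢ·ℓᵢ = 0.13·4 + 0.12·4 + 0.21·4 + 0.07·4 + 0.21·2 + 0.20·2 + 0.06·2 = 3.06 bits/symbol.

3.06 bits/symbol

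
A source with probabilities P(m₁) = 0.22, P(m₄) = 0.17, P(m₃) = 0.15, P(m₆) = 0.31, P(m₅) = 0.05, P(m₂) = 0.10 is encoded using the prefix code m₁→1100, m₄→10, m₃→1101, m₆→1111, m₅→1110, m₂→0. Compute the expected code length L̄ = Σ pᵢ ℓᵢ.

3.36 bits/symbol

L̄ = Σ pᵢ·ℓᵢ = 0.22·4 + 0.17·2 + 0.15·4 + 0.31·4 + 0.05·4 + 0.10·1 = 3.36 bits/symbol.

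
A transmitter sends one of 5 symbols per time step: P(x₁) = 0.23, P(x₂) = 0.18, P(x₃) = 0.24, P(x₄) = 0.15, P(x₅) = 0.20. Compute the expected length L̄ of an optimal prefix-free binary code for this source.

2.33 bits/symbol

Repeatedly combine the two least-probable nodes; the expected code length is the sum of the merged weights.
merge 3/20 + 9/50 → 33/100
merge 1/5 + 23/100 → 43/100
merge 6/25 + 33/100 → 57/100
merge 43/100 + 57/100 → 1
L = 33/100 + 43/100 + 57/100 + 1 = 233/100 = 2.33 bits/symbol.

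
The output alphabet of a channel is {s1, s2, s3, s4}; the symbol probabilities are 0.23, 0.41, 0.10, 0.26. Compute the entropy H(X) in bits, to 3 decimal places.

H = −Σ pᵢ log₂ pᵢ.
−0.23·log₂(0.23) = 0.4877
−0.41·log₂(0.41) = 0.5274
−0.10·log₂(0.10) = 0.3322
−0.26·log₂(0.26) = 0.5053
Sum ≈ 1.8525 → 1.853 bits.

1.853 bits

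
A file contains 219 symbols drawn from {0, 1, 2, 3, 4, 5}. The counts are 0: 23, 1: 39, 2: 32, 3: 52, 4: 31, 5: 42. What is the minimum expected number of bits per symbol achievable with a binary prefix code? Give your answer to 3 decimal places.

2.571 bits/symbol

Probabilities are the counts divided by 219.
Repeatedly combine the two least-probable nodes; the expected code length is the sum of the merged weights.
merge 23/219 + 31/219 → 18/73
merge 32/219 + 13/73 → 71/219
merge 14/73 + 52/219 → 94/219
merge 18/73 + 71/219 → 125/219
merge 94/219 + 125/219 → 1
L = 18/73 + 71/219 + 94/219 + 125/219 + 1 = 563/219 ≈ 2.571 bits/symbol.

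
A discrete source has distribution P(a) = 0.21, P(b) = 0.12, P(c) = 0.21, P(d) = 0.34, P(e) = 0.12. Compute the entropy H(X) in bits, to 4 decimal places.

2.2090 bits

H = −Σ pᵢ log₂ pᵢ.
−0.21·log₂(0.21) = 0.4728
−0.12·log₂(0.12) = 0.3671
−0.21·log₂(0.21) = 0.4728
−0.34·log₂(0.34) = 0.5292
−0.12·log₂(0.12) = 0.3671
Sum ≈ 2.2090 → 2.2090 bits.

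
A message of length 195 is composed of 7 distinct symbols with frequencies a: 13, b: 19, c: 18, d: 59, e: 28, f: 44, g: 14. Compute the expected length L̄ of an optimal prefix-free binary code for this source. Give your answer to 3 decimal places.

Probabilities are the counts divided by 195.
Repeatedly combine the two least-probable nodes; the expected code length is the sum of the merged weights.
merge 1/15 + 14/195 → 9/65
merge 6/65 + 19/195 → 37/195
merge 9/65 + 28/195 → 11/39
merge 37/195 + 44/195 → 27/65
merge 11/39 + 59/195 → 38/65
merge 27/65 + 38/65 → 1
L = 9/65 + 37/195 + 11/39 + 27/65 + 38/65 + 1 = 509/195 ≈ 2.610 bits/symbol.

2.610 bits/symbol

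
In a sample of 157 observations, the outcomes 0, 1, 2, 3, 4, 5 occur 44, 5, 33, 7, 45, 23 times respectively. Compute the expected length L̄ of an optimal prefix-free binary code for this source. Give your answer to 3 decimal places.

2.299 bits/symbol

Probabilities are the counts divided by 157.
Repeatedly combine the two least-probable nodes; the expected code length is the sum of the merged weights.
merge 5/157 + 7/157 → 12/157
merge 12/157 + 23/157 → 35/157
merge 33/157 + 35/157 → 68/157
merge 44/157 + 45/157 → 89/157
merge 68/157 + 89/157 → 1
L = 12/157 + 35/157 + 68/157 + 89/157 + 1 = 361/157 ≈ 2.299 bits/symbol.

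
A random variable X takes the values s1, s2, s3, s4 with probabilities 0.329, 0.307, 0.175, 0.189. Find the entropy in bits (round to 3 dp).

H = −Σ pᵢ log₂ pᵢ.
−0.329·log₂(0.329) = 0.5277
−0.307·log₂(0.307) = 0.5230
−0.175·log₂(0.175) = 0.4401
−0.189·log₂(0.189) = 0.4543
Sum ≈ 1.9450 → 1.945 bits.

1.945 bits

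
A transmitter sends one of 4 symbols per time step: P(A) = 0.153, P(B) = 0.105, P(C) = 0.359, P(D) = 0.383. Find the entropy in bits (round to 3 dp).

1.817 bits

H = −Σ pᵢ log₂ pᵢ.
−0.153·log₂(0.153) = 0.4144
−0.105·log₂(0.105) = 0.3414
−0.359·log₂(0.359) = 0.5306
−0.383·log₂(0.383) = 0.5303
Sum ≈ 1.8167 → 1.817 bits.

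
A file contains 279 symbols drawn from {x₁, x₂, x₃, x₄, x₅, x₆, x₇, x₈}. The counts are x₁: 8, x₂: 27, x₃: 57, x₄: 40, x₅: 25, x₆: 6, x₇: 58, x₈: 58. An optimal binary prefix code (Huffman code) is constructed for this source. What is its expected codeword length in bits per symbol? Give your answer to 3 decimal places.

2.774 bits/symbol

Probabilities are the counts divided by 279.
Repeatedly combine the two least-probable nodes; the expected code length is the sum of the merged weights.
merge 2/93 + 8/279 → 14/279
merge 14/279 + 25/279 → 13/93
merge 3/31 + 13/93 → 22/93
merge 40/279 + 19/93 → 97/279
merge 58/279 + 58/279 → 116/279
merge 22/93 + 97/279 → 163/279
merge 116/279 + 163/279 → 1
L = 14/279 + 13/93 + 22/93 + 97/279 + 116/279 + 163/279 + 1 = 86/31 ≈ 2.774 bits/symbol.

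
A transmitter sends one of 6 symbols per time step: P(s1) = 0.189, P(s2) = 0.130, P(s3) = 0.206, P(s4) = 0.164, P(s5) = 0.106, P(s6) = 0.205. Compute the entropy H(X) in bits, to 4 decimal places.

H = −Σ pᵢ log₂ pᵢ.
−0.189·log₂(0.189) = 0.4543
−0.130·log₂(0.130) = 0.3826
−0.206·log₂(0.206) = 0.4695
−0.164·log₂(0.164) = 0.4278
−0.106·log₂(0.106) = 0.3432
−0.205·log₂(0.205) = 0.4687
Sum ≈ 2.5461 → 2.5461 bits.

2.5461 bits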